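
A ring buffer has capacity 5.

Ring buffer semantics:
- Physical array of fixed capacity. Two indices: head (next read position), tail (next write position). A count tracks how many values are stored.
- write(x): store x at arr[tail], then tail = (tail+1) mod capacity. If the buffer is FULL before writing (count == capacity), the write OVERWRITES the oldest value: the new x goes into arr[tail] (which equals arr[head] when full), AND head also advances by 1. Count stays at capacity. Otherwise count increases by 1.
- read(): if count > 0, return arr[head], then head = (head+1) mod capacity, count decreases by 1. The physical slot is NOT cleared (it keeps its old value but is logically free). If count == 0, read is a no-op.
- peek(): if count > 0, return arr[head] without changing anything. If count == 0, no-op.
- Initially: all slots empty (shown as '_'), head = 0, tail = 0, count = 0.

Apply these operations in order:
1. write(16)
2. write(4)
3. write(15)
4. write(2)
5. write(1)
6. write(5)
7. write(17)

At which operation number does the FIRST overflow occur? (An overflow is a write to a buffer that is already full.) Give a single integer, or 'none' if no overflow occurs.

Answer: 6

Derivation:
After op 1 (write(16)): arr=[16 _ _ _ _] head=0 tail=1 count=1
After op 2 (write(4)): arr=[16 4 _ _ _] head=0 tail=2 count=2
After op 3 (write(15)): arr=[16 4 15 _ _] head=0 tail=3 count=3
After op 4 (write(2)): arr=[16 4 15 2 _] head=0 tail=4 count=4
After op 5 (write(1)): arr=[16 4 15 2 1] head=0 tail=0 count=5
After op 6 (write(5)): arr=[5 4 15 2 1] head=1 tail=1 count=5
After op 7 (write(17)): arr=[5 17 15 2 1] head=2 tail=2 count=5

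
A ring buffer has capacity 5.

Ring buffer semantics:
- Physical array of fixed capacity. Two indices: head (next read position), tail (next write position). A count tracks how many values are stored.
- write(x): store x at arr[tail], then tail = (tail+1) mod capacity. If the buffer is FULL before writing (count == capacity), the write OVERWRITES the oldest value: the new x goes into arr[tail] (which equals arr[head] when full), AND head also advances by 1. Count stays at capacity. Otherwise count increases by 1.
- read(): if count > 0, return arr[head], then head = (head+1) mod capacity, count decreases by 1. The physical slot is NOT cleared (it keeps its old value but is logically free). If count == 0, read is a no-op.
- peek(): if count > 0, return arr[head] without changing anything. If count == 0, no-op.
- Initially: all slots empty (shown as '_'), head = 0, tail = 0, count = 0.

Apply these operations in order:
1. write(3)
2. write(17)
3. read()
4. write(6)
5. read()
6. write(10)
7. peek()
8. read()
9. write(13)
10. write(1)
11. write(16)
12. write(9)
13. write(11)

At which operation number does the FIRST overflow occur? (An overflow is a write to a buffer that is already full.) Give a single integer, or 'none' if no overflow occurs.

Answer: 13

Derivation:
After op 1 (write(3)): arr=[3 _ _ _ _] head=0 tail=1 count=1
After op 2 (write(17)): arr=[3 17 _ _ _] head=0 tail=2 count=2
After op 3 (read()): arr=[3 17 _ _ _] head=1 tail=2 count=1
After op 4 (write(6)): arr=[3 17 6 _ _] head=1 tail=3 count=2
After op 5 (read()): arr=[3 17 6 _ _] head=2 tail=3 count=1
After op 6 (write(10)): arr=[3 17 6 10 _] head=2 tail=4 count=2
After op 7 (peek()): arr=[3 17 6 10 _] head=2 tail=4 count=2
After op 8 (read()): arr=[3 17 6 10 _] head=3 tail=4 count=1
After op 9 (write(13)): arr=[3 17 6 10 13] head=3 tail=0 count=2
After op 10 (write(1)): arr=[1 17 6 10 13] head=3 tail=1 count=3
After op 11 (write(16)): arr=[1 16 6 10 13] head=3 tail=2 count=4
After op 12 (write(9)): arr=[1 16 9 10 13] head=3 tail=3 count=5
After op 13 (write(11)): arr=[1 16 9 11 13] head=4 tail=4 count=5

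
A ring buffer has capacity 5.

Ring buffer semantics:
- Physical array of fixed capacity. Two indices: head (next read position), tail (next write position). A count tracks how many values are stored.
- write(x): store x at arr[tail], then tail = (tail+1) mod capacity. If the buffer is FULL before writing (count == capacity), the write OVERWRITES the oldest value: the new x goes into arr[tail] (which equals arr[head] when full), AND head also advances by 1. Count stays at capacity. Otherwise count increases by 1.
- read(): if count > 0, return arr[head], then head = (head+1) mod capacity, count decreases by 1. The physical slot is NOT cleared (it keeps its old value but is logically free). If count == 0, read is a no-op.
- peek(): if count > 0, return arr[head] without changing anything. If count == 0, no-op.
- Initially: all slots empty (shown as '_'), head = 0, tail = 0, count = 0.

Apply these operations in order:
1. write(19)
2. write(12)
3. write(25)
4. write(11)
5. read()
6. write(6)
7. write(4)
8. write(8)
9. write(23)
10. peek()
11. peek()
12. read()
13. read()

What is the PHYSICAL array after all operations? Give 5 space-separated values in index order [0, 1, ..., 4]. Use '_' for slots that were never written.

Answer: 4 8 23 11 6

Derivation:
After op 1 (write(19)): arr=[19 _ _ _ _] head=0 tail=1 count=1
After op 2 (write(12)): arr=[19 12 _ _ _] head=0 tail=2 count=2
After op 3 (write(25)): arr=[19 12 25 _ _] head=0 tail=3 count=3
After op 4 (write(11)): arr=[19 12 25 11 _] head=0 tail=4 count=4
After op 5 (read()): arr=[19 12 25 11 _] head=1 tail=4 count=3
After op 6 (write(6)): arr=[19 12 25 11 6] head=1 tail=0 count=4
After op 7 (write(4)): arr=[4 12 25 11 6] head=1 tail=1 count=5
After op 8 (write(8)): arr=[4 8 25 11 6] head=2 tail=2 count=5
After op 9 (write(23)): arr=[4 8 23 11 6] head=3 tail=3 count=5
After op 10 (peek()): arr=[4 8 23 11 6] head=3 tail=3 count=5
After op 11 (peek()): arr=[4 8 23 11 6] head=3 tail=3 count=5
After op 12 (read()): arr=[4 8 23 11 6] head=4 tail=3 count=4
After op 13 (read()): arr=[4 8 23 11 6] head=0 tail=3 count=3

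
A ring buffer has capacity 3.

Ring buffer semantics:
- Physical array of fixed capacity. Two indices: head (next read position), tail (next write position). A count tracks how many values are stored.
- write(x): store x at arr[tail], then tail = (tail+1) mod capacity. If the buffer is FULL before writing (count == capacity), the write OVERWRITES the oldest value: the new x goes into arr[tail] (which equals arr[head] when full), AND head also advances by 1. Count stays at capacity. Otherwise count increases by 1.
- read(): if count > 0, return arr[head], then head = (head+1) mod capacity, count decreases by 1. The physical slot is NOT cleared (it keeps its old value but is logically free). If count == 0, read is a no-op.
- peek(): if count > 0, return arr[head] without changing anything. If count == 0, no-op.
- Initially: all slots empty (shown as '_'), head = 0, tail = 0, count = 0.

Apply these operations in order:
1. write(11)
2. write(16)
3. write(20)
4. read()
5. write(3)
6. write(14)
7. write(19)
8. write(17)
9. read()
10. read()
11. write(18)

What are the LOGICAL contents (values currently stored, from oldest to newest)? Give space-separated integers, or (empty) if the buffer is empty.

After op 1 (write(11)): arr=[11 _ _] head=0 tail=1 count=1
After op 2 (write(16)): arr=[11 16 _] head=0 tail=2 count=2
After op 3 (write(20)): arr=[11 16 20] head=0 tail=0 count=3
After op 4 (read()): arr=[11 16 20] head=1 tail=0 count=2
After op 5 (write(3)): arr=[3 16 20] head=1 tail=1 count=3
After op 6 (write(14)): arr=[3 14 20] head=2 tail=2 count=3
After op 7 (write(19)): arr=[3 14 19] head=0 tail=0 count=3
After op 8 (write(17)): arr=[17 14 19] head=1 tail=1 count=3
After op 9 (read()): arr=[17 14 19] head=2 tail=1 count=2
After op 10 (read()): arr=[17 14 19] head=0 tail=1 count=1
After op 11 (write(18)): arr=[17 18 19] head=0 tail=2 count=2

Answer: 17 18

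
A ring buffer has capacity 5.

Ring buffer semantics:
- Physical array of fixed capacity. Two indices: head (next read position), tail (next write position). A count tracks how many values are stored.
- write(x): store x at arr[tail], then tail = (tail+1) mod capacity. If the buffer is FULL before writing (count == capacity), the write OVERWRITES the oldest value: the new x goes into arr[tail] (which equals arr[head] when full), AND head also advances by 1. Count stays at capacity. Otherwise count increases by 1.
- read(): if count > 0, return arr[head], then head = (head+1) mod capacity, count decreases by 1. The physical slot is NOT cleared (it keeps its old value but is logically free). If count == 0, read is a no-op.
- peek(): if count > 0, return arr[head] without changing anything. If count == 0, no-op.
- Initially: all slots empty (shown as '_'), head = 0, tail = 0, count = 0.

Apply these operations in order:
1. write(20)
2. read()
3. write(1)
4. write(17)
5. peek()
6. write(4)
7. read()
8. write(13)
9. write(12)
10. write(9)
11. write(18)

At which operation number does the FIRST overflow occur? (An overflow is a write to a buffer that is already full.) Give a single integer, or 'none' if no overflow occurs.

After op 1 (write(20)): arr=[20 _ _ _ _] head=0 tail=1 count=1
After op 2 (read()): arr=[20 _ _ _ _] head=1 tail=1 count=0
After op 3 (write(1)): arr=[20 1 _ _ _] head=1 tail=2 count=1
After op 4 (write(17)): arr=[20 1 17 _ _] head=1 tail=3 count=2
After op 5 (peek()): arr=[20 1 17 _ _] head=1 tail=3 count=2
After op 6 (write(4)): arr=[20 1 17 4 _] head=1 tail=4 count=3
After op 7 (read()): arr=[20 1 17 4 _] head=2 tail=4 count=2
After op 8 (write(13)): arr=[20 1 17 4 13] head=2 tail=0 count=3
After op 9 (write(12)): arr=[12 1 17 4 13] head=2 tail=1 count=4
After op 10 (write(9)): arr=[12 9 17 4 13] head=2 tail=2 count=5
After op 11 (write(18)): arr=[12 9 18 4 13] head=3 tail=3 count=5

Answer: 11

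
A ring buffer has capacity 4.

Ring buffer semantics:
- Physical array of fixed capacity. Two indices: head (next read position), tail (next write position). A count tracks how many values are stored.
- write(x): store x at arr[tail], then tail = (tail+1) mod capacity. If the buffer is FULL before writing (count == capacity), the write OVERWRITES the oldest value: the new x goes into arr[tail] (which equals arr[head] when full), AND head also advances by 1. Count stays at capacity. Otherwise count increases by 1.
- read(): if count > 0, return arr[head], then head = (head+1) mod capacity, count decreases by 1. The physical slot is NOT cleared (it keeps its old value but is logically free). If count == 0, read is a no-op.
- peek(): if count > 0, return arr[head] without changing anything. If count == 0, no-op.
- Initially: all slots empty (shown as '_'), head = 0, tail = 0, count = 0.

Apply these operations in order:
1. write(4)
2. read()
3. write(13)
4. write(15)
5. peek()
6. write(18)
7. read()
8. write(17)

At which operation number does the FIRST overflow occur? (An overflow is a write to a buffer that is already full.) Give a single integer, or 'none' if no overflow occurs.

Answer: none

Derivation:
After op 1 (write(4)): arr=[4 _ _ _] head=0 tail=1 count=1
After op 2 (read()): arr=[4 _ _ _] head=1 tail=1 count=0
After op 3 (write(13)): arr=[4 13 _ _] head=1 tail=2 count=1
After op 4 (write(15)): arr=[4 13 15 _] head=1 tail=3 count=2
After op 5 (peek()): arr=[4 13 15 _] head=1 tail=3 count=2
After op 6 (write(18)): arr=[4 13 15 18] head=1 tail=0 count=3
After op 7 (read()): arr=[4 13 15 18] head=2 tail=0 count=2
After op 8 (write(17)): arr=[17 13 15 18] head=2 tail=1 count=3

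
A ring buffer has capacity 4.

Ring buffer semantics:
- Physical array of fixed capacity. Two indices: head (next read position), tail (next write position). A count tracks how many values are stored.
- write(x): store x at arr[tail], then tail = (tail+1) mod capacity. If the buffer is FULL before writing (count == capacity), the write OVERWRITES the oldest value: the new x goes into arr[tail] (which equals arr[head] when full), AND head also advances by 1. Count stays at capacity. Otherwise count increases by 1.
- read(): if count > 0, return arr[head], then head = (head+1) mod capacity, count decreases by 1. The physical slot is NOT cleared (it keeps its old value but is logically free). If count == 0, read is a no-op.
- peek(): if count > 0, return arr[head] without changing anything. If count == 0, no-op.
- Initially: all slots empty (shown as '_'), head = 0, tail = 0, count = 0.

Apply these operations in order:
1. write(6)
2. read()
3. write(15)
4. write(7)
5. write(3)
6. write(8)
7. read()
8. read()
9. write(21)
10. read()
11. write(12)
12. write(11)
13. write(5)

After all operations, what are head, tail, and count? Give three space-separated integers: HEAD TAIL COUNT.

After op 1 (write(6)): arr=[6 _ _ _] head=0 tail=1 count=1
After op 2 (read()): arr=[6 _ _ _] head=1 tail=1 count=0
After op 3 (write(15)): arr=[6 15 _ _] head=1 tail=2 count=1
After op 4 (write(7)): arr=[6 15 7 _] head=1 tail=3 count=2
After op 5 (write(3)): arr=[6 15 7 3] head=1 tail=0 count=3
After op 6 (write(8)): arr=[8 15 7 3] head=1 tail=1 count=4
After op 7 (read()): arr=[8 15 7 3] head=2 tail=1 count=3
After op 8 (read()): arr=[8 15 7 3] head=3 tail=1 count=2
After op 9 (write(21)): arr=[8 21 7 3] head=3 tail=2 count=3
After op 10 (read()): arr=[8 21 7 3] head=0 tail=2 count=2
After op 11 (write(12)): arr=[8 21 12 3] head=0 tail=3 count=3
After op 12 (write(11)): arr=[8 21 12 11] head=0 tail=0 count=4
After op 13 (write(5)): arr=[5 21 12 11] head=1 tail=1 count=4

Answer: 1 1 4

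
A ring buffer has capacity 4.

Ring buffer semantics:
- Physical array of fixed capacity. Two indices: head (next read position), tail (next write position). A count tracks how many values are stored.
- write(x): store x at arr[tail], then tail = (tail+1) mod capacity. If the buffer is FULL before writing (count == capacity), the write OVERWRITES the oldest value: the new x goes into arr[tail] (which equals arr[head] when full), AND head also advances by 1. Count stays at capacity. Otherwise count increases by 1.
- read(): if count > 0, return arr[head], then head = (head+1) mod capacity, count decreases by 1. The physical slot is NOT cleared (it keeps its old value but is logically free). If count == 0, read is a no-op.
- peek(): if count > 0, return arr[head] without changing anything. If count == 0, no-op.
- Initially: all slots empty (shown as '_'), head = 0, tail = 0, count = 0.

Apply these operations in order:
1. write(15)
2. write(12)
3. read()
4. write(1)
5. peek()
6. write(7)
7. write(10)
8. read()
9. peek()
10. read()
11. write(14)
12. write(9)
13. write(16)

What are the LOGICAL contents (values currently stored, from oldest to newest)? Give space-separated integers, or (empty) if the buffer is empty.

After op 1 (write(15)): arr=[15 _ _ _] head=0 tail=1 count=1
After op 2 (write(12)): arr=[15 12 _ _] head=0 tail=2 count=2
After op 3 (read()): arr=[15 12 _ _] head=1 tail=2 count=1
After op 4 (write(1)): arr=[15 12 1 _] head=1 tail=3 count=2
After op 5 (peek()): arr=[15 12 1 _] head=1 tail=3 count=2
After op 6 (write(7)): arr=[15 12 1 7] head=1 tail=0 count=3
After op 7 (write(10)): arr=[10 12 1 7] head=1 tail=1 count=4
After op 8 (read()): arr=[10 12 1 7] head=2 tail=1 count=3
After op 9 (peek()): arr=[10 12 1 7] head=2 tail=1 count=3
After op 10 (read()): arr=[10 12 1 7] head=3 tail=1 count=2
After op 11 (write(14)): arr=[10 14 1 7] head=3 tail=2 count=3
After op 12 (write(9)): arr=[10 14 9 7] head=3 tail=3 count=4
After op 13 (write(16)): arr=[10 14 9 16] head=0 tail=0 count=4

Answer: 10 14 9 16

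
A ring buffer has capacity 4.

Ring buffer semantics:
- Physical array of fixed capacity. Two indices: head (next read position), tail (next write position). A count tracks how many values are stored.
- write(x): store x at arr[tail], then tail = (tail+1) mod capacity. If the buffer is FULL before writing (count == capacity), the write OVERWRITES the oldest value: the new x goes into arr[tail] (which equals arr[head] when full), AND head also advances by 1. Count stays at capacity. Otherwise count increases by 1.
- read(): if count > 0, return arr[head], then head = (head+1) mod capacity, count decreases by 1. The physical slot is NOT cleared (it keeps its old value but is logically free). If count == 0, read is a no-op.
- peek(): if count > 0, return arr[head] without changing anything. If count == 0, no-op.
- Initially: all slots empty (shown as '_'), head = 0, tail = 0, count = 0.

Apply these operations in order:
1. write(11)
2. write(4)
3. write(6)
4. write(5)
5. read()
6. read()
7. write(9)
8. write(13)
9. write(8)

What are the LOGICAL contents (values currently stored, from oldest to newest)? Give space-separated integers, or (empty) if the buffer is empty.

After op 1 (write(11)): arr=[11 _ _ _] head=0 tail=1 count=1
After op 2 (write(4)): arr=[11 4 _ _] head=0 tail=2 count=2
After op 3 (write(6)): arr=[11 4 6 _] head=0 tail=3 count=3
After op 4 (write(5)): arr=[11 4 6 5] head=0 tail=0 count=4
After op 5 (read()): arr=[11 4 6 5] head=1 tail=0 count=3
After op 6 (read()): arr=[11 4 6 5] head=2 tail=0 count=2
After op 7 (write(9)): arr=[9 4 6 5] head=2 tail=1 count=3
After op 8 (write(13)): arr=[9 13 6 5] head=2 tail=2 count=4
After op 9 (write(8)): arr=[9 13 8 5] head=3 tail=3 count=4

Answer: 5 9 13 8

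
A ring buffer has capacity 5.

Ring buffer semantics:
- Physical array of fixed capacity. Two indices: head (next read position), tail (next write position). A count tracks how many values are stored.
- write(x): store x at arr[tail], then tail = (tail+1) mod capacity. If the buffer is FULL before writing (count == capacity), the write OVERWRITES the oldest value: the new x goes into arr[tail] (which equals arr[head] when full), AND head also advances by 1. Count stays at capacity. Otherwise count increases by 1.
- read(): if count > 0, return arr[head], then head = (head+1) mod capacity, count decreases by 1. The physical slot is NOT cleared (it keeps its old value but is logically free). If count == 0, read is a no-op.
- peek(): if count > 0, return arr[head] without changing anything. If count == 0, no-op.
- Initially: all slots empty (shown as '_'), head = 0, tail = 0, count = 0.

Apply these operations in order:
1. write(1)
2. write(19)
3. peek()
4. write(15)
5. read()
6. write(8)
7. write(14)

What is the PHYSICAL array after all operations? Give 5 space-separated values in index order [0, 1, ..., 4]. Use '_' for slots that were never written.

Answer: 1 19 15 8 14

Derivation:
After op 1 (write(1)): arr=[1 _ _ _ _] head=0 tail=1 count=1
After op 2 (write(19)): arr=[1 19 _ _ _] head=0 tail=2 count=2
After op 3 (peek()): arr=[1 19 _ _ _] head=0 tail=2 count=2
After op 4 (write(15)): arr=[1 19 15 _ _] head=0 tail=3 count=3
After op 5 (read()): arr=[1 19 15 _ _] head=1 tail=3 count=2
After op 6 (write(8)): arr=[1 19 15 8 _] head=1 tail=4 count=3
After op 7 (write(14)): arr=[1 19 15 8 14] head=1 tail=0 count=4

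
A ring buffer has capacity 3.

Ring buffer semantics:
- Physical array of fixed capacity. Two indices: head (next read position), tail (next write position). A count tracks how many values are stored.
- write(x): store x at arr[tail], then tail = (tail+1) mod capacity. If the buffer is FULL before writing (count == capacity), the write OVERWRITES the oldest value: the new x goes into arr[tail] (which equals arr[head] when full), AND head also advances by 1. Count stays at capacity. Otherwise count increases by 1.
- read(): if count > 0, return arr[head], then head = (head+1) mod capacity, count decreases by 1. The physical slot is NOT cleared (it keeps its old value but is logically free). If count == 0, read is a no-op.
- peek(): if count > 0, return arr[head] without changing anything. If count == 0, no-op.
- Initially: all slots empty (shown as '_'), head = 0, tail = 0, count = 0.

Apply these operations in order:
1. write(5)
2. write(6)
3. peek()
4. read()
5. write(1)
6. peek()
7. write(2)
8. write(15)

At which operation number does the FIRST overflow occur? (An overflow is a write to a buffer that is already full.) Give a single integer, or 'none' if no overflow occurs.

After op 1 (write(5)): arr=[5 _ _] head=0 tail=1 count=1
After op 2 (write(6)): arr=[5 6 _] head=0 tail=2 count=2
After op 3 (peek()): arr=[5 6 _] head=0 tail=2 count=2
After op 4 (read()): arr=[5 6 _] head=1 tail=2 count=1
After op 5 (write(1)): arr=[5 6 1] head=1 tail=0 count=2
After op 6 (peek()): arr=[5 6 1] head=1 tail=0 count=2
After op 7 (write(2)): arr=[2 6 1] head=1 tail=1 count=3
After op 8 (write(15)): arr=[2 15 1] head=2 tail=2 count=3

Answer: 8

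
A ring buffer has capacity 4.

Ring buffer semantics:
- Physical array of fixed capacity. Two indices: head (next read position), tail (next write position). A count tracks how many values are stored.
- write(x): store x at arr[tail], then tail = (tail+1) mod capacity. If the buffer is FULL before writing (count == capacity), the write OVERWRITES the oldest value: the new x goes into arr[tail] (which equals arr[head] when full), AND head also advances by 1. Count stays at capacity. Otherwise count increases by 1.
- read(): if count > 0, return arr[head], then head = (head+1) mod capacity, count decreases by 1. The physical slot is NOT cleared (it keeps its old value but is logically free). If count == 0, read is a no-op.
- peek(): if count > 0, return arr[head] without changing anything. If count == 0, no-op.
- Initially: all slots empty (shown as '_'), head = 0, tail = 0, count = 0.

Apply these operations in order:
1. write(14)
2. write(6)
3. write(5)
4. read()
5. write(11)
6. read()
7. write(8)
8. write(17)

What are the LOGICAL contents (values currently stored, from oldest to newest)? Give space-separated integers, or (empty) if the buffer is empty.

After op 1 (write(14)): arr=[14 _ _ _] head=0 tail=1 count=1
After op 2 (write(6)): arr=[14 6 _ _] head=0 tail=2 count=2
After op 3 (write(5)): arr=[14 6 5 _] head=0 tail=3 count=3
After op 4 (read()): arr=[14 6 5 _] head=1 tail=3 count=2
After op 5 (write(11)): arr=[14 6 5 11] head=1 tail=0 count=3
After op 6 (read()): arr=[14 6 5 11] head=2 tail=0 count=2
After op 7 (write(8)): arr=[8 6 5 11] head=2 tail=1 count=3
After op 8 (write(17)): arr=[8 17 5 11] head=2 tail=2 count=4

Answer: 5 11 8 17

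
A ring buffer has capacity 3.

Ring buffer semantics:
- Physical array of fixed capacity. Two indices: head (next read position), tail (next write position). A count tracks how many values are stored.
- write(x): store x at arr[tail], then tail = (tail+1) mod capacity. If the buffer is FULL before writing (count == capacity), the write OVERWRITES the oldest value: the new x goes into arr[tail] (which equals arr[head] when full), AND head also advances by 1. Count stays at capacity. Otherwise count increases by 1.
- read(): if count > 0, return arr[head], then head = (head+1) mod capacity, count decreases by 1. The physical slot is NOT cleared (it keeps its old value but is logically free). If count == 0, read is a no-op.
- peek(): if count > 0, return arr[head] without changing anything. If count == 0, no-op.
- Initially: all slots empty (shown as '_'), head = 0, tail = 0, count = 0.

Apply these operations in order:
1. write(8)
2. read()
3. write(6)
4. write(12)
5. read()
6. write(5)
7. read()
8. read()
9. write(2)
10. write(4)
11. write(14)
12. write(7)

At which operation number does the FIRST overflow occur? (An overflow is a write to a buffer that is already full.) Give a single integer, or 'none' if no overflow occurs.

After op 1 (write(8)): arr=[8 _ _] head=0 tail=1 count=1
After op 2 (read()): arr=[8 _ _] head=1 tail=1 count=0
After op 3 (write(6)): arr=[8 6 _] head=1 tail=2 count=1
After op 4 (write(12)): arr=[8 6 12] head=1 tail=0 count=2
After op 5 (read()): arr=[8 6 12] head=2 tail=0 count=1
After op 6 (write(5)): arr=[5 6 12] head=2 tail=1 count=2
After op 7 (read()): arr=[5 6 12] head=0 tail=1 count=1
After op 8 (read()): arr=[5 6 12] head=1 tail=1 count=0
After op 9 (write(2)): arr=[5 2 12] head=1 tail=2 count=1
After op 10 (write(4)): arr=[5 2 4] head=1 tail=0 count=2
After op 11 (write(14)): arr=[14 2 4] head=1 tail=1 count=3
After op 12 (write(7)): arr=[14 7 4] head=2 tail=2 count=3

Answer: 12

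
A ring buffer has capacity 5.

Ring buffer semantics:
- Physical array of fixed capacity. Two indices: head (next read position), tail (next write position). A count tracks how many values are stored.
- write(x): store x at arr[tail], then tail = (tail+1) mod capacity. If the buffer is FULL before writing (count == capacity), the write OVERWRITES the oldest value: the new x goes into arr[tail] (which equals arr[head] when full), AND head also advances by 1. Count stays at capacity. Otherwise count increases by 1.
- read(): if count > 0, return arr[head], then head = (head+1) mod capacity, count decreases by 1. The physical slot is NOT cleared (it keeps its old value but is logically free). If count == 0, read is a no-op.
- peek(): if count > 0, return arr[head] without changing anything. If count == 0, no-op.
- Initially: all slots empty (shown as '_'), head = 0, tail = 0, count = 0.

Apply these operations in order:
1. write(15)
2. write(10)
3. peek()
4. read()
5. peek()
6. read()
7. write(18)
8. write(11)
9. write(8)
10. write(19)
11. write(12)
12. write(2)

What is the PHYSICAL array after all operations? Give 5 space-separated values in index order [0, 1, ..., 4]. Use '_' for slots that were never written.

Answer: 19 12 2 11 8

Derivation:
After op 1 (write(15)): arr=[15 _ _ _ _] head=0 tail=1 count=1
After op 2 (write(10)): arr=[15 10 _ _ _] head=0 tail=2 count=2
After op 3 (peek()): arr=[15 10 _ _ _] head=0 tail=2 count=2
After op 4 (read()): arr=[15 10 _ _ _] head=1 tail=2 count=1
After op 5 (peek()): arr=[15 10 _ _ _] head=1 tail=2 count=1
After op 6 (read()): arr=[15 10 _ _ _] head=2 tail=2 count=0
After op 7 (write(18)): arr=[15 10 18 _ _] head=2 tail=3 count=1
After op 8 (write(11)): arr=[15 10 18 11 _] head=2 tail=4 count=2
After op 9 (write(8)): arr=[15 10 18 11 8] head=2 tail=0 count=3
After op 10 (write(19)): arr=[19 10 18 11 8] head=2 tail=1 count=4
After op 11 (write(12)): arr=[19 12 18 11 8] head=2 tail=2 count=5
After op 12 (write(2)): arr=[19 12 2 11 8] head=3 tail=3 count=5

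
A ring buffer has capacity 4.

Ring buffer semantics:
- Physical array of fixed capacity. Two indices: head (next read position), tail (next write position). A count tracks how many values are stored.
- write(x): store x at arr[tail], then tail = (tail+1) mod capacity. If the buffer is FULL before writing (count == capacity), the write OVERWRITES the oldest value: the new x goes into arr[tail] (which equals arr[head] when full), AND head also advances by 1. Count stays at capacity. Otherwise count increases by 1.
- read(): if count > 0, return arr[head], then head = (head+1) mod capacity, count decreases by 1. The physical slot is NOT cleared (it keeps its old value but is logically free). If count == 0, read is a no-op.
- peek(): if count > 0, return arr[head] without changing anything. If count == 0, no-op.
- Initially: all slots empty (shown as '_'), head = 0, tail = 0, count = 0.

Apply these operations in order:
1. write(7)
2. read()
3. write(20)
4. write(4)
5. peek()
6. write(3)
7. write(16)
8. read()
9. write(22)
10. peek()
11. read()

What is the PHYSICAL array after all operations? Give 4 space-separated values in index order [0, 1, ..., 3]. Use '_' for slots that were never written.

Answer: 16 22 4 3

Derivation:
After op 1 (write(7)): arr=[7 _ _ _] head=0 tail=1 count=1
After op 2 (read()): arr=[7 _ _ _] head=1 tail=1 count=0
After op 3 (write(20)): arr=[7 20 _ _] head=1 tail=2 count=1
After op 4 (write(4)): arr=[7 20 4 _] head=1 tail=3 count=2
After op 5 (peek()): arr=[7 20 4 _] head=1 tail=3 count=2
After op 6 (write(3)): arr=[7 20 4 3] head=1 tail=0 count=3
After op 7 (write(16)): arr=[16 20 4 3] head=1 tail=1 count=4
After op 8 (read()): arr=[16 20 4 3] head=2 tail=1 count=3
After op 9 (write(22)): arr=[16 22 4 3] head=2 tail=2 count=4
After op 10 (peek()): arr=[16 22 4 3] head=2 tail=2 count=4
After op 11 (read()): arr=[16 22 4 3] head=3 tail=2 count=3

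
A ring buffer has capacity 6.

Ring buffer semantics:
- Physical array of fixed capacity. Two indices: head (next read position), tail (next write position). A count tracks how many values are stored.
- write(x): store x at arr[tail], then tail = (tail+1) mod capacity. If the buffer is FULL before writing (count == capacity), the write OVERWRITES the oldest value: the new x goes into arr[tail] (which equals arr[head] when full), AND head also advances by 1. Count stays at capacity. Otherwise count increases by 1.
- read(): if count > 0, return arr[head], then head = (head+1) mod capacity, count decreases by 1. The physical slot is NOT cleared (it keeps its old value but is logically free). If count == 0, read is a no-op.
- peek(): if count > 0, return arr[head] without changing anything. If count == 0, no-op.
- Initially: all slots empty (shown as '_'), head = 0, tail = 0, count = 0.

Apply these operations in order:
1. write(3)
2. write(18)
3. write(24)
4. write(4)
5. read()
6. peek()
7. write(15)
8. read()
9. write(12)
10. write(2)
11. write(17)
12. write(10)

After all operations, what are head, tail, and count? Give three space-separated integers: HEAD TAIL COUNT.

After op 1 (write(3)): arr=[3 _ _ _ _ _] head=0 tail=1 count=1
After op 2 (write(18)): arr=[3 18 _ _ _ _] head=0 tail=2 count=2
After op 3 (write(24)): arr=[3 18 24 _ _ _] head=0 tail=3 count=3
After op 4 (write(4)): arr=[3 18 24 4 _ _] head=0 tail=4 count=4
After op 5 (read()): arr=[3 18 24 4 _ _] head=1 tail=4 count=3
After op 6 (peek()): arr=[3 18 24 4 _ _] head=1 tail=4 count=3
After op 7 (write(15)): arr=[3 18 24 4 15 _] head=1 tail=5 count=4
After op 8 (read()): arr=[3 18 24 4 15 _] head=2 tail=5 count=3
After op 9 (write(12)): arr=[3 18 24 4 15 12] head=2 tail=0 count=4
After op 10 (write(2)): arr=[2 18 24 4 15 12] head=2 tail=1 count=5
After op 11 (write(17)): arr=[2 17 24 4 15 12] head=2 tail=2 count=6
After op 12 (write(10)): arr=[2 17 10 4 15 12] head=3 tail=3 count=6

Answer: 3 3 6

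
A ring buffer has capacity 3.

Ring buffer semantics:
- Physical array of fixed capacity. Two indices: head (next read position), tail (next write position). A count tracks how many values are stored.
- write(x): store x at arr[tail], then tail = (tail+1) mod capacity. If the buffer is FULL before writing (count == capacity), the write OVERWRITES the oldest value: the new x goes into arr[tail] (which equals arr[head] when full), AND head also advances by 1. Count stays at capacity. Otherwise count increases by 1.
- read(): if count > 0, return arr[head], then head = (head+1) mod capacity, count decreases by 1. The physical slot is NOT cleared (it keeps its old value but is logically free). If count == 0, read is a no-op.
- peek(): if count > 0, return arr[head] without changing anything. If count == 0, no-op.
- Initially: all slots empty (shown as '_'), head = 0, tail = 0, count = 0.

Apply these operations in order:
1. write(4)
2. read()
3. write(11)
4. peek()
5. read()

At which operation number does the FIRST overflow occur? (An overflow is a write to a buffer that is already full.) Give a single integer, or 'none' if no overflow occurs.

Answer: none

Derivation:
After op 1 (write(4)): arr=[4 _ _] head=0 tail=1 count=1
After op 2 (read()): arr=[4 _ _] head=1 tail=1 count=0
After op 3 (write(11)): arr=[4 11 _] head=1 tail=2 count=1
After op 4 (peek()): arr=[4 11 _] head=1 tail=2 count=1
After op 5 (read()): arr=[4 11 _] head=2 tail=2 count=0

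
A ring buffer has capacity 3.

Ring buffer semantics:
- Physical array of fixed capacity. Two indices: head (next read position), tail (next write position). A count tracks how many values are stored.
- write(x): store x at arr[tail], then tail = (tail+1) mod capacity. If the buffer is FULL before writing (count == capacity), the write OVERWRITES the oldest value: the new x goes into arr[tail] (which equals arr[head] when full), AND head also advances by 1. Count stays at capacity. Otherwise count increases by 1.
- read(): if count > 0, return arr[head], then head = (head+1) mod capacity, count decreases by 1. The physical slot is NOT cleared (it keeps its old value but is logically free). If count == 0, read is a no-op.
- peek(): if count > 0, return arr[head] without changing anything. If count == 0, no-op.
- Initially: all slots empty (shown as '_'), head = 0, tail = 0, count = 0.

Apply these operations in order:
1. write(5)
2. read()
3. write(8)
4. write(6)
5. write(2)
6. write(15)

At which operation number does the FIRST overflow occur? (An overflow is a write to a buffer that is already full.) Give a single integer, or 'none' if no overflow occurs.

After op 1 (write(5)): arr=[5 _ _] head=0 tail=1 count=1
After op 2 (read()): arr=[5 _ _] head=1 tail=1 count=0
After op 3 (write(8)): arr=[5 8 _] head=1 tail=2 count=1
After op 4 (write(6)): arr=[5 8 6] head=1 tail=0 count=2
After op 5 (write(2)): arr=[2 8 6] head=1 tail=1 count=3
After op 6 (write(15)): arr=[2 15 6] head=2 tail=2 count=3

Answer: 6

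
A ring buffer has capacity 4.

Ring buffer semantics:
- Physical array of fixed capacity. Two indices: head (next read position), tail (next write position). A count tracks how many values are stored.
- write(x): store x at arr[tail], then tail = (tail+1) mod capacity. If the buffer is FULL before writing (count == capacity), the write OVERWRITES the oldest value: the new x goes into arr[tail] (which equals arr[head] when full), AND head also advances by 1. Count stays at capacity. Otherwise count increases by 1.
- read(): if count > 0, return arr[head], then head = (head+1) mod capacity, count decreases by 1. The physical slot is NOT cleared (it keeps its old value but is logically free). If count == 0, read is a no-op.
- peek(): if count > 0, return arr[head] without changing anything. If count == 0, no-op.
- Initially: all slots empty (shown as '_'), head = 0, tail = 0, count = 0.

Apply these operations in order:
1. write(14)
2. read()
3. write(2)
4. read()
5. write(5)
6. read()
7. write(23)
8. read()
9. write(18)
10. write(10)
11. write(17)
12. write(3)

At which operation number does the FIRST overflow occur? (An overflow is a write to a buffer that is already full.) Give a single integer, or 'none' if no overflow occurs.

Answer: none

Derivation:
After op 1 (write(14)): arr=[14 _ _ _] head=0 tail=1 count=1
After op 2 (read()): arr=[14 _ _ _] head=1 tail=1 count=0
After op 3 (write(2)): arr=[14 2 _ _] head=1 tail=2 count=1
After op 4 (read()): arr=[14 2 _ _] head=2 tail=2 count=0
After op 5 (write(5)): arr=[14 2 5 _] head=2 tail=3 count=1
After op 6 (read()): arr=[14 2 5 _] head=3 tail=3 count=0
After op 7 (write(23)): arr=[14 2 5 23] head=3 tail=0 count=1
After op 8 (read()): arr=[14 2 5 23] head=0 tail=0 count=0
After op 9 (write(18)): arr=[18 2 5 23] head=0 tail=1 count=1
After op 10 (write(10)): arr=[18 10 5 23] head=0 tail=2 count=2
After op 11 (write(17)): arr=[18 10 17 23] head=0 tail=3 count=3
After op 12 (write(3)): arr=[18 10 17 3] head=0 tail=0 count=4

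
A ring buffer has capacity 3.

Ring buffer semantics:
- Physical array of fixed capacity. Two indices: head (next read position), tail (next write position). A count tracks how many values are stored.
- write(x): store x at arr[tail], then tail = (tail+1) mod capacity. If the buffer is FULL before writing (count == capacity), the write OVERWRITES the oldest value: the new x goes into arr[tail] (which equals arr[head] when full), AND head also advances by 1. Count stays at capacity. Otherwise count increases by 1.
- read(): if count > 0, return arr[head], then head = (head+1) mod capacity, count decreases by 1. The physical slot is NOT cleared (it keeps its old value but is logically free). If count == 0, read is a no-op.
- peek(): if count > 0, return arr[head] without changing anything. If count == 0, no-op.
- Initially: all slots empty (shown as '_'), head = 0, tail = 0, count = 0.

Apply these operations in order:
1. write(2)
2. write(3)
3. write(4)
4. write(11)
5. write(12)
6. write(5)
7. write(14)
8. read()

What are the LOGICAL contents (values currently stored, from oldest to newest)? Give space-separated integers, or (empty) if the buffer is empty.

Answer: 5 14

Derivation:
After op 1 (write(2)): arr=[2 _ _] head=0 tail=1 count=1
After op 2 (write(3)): arr=[2 3 _] head=0 tail=2 count=2
After op 3 (write(4)): arr=[2 3 4] head=0 tail=0 count=3
After op 4 (write(11)): arr=[11 3 4] head=1 tail=1 count=3
After op 5 (write(12)): arr=[11 12 4] head=2 tail=2 count=3
After op 6 (write(5)): arr=[11 12 5] head=0 tail=0 count=3
After op 7 (write(14)): arr=[14 12 5] head=1 tail=1 count=3
After op 8 (read()): arr=[14 12 5] head=2 tail=1 count=2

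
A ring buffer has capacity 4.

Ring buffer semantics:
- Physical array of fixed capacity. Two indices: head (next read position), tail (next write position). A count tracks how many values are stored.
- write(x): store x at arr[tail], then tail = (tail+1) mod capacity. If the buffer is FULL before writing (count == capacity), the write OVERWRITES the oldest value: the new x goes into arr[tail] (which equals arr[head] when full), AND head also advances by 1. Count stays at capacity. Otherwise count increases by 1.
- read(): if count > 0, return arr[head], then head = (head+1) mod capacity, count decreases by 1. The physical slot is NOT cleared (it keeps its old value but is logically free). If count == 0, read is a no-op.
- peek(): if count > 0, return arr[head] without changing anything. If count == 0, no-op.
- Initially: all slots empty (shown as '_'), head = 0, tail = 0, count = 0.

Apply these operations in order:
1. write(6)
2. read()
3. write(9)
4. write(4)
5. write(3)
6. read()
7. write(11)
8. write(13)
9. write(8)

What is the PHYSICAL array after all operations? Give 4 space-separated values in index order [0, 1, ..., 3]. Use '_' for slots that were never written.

After op 1 (write(6)): arr=[6 _ _ _] head=0 tail=1 count=1
After op 2 (read()): arr=[6 _ _ _] head=1 tail=1 count=0
After op 3 (write(9)): arr=[6 9 _ _] head=1 tail=2 count=1
After op 4 (write(4)): arr=[6 9 4 _] head=1 tail=3 count=2
After op 5 (write(3)): arr=[6 9 4 3] head=1 tail=0 count=3
After op 6 (read()): arr=[6 9 4 3] head=2 tail=0 count=2
After op 7 (write(11)): arr=[11 9 4 3] head=2 tail=1 count=3
After op 8 (write(13)): arr=[11 13 4 3] head=2 tail=2 count=4
After op 9 (write(8)): arr=[11 13 8 3] head=3 tail=3 count=4

Answer: 11 13 8 3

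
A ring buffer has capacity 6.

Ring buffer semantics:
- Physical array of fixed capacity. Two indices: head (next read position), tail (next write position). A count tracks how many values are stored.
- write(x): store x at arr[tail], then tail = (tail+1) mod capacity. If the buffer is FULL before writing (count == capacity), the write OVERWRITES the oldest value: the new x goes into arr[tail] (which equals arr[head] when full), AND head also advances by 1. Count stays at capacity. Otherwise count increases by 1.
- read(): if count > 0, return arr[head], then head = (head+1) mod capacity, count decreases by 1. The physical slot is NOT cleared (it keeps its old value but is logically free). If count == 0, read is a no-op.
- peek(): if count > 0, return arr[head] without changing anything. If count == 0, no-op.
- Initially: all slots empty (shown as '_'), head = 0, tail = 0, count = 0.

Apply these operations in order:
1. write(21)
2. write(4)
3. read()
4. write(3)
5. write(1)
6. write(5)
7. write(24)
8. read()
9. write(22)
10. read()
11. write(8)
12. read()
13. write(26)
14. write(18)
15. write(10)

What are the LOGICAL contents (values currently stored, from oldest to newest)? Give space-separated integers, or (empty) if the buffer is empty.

After op 1 (write(21)): arr=[21 _ _ _ _ _] head=0 tail=1 count=1
After op 2 (write(4)): arr=[21 4 _ _ _ _] head=0 tail=2 count=2
After op 3 (read()): arr=[21 4 _ _ _ _] head=1 tail=2 count=1
After op 4 (write(3)): arr=[21 4 3 _ _ _] head=1 tail=3 count=2
After op 5 (write(1)): arr=[21 4 3 1 _ _] head=1 tail=4 count=3
After op 6 (write(5)): arr=[21 4 3 1 5 _] head=1 tail=5 count=4
After op 7 (write(24)): arr=[21 4 3 1 5 24] head=1 tail=0 count=5
After op 8 (read()): arr=[21 4 3 1 5 24] head=2 tail=0 count=4
After op 9 (write(22)): arr=[22 4 3 1 5 24] head=2 tail=1 count=5
After op 10 (read()): arr=[22 4 3 1 5 24] head=3 tail=1 count=4
After op 11 (write(8)): arr=[22 8 3 1 5 24] head=3 tail=2 count=5
After op 12 (read()): arr=[22 8 3 1 5 24] head=4 tail=2 count=4
After op 13 (write(26)): arr=[22 8 26 1 5 24] head=4 tail=3 count=5
After op 14 (write(18)): arr=[22 8 26 18 5 24] head=4 tail=4 count=6
After op 15 (write(10)): arr=[22 8 26 18 10 24] head=5 tail=5 count=6

Answer: 24 22 8 26 18 10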